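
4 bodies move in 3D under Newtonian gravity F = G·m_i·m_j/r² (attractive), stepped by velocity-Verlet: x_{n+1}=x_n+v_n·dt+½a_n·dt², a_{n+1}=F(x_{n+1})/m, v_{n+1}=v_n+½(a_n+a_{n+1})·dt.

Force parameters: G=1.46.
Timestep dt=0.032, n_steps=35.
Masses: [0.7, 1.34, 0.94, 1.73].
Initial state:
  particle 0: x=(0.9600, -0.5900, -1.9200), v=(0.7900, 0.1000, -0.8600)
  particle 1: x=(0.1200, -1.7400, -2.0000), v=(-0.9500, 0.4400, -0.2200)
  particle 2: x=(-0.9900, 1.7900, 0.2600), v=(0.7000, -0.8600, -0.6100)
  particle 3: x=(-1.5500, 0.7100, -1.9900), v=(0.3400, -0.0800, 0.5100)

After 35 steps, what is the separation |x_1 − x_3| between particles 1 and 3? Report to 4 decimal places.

step 0: x0=(0.9600, -0.5900, -1.9200) x1=(0.1200, -1.7400, -2.0000) x2=(-0.9900, 1.7900, 0.2600) x3=(-1.5500, 0.7100, -1.9900)
step 1: x0=(0.9848, -0.5871, -1.9475) x1=(0.0897, -1.7256, -2.0070) x2=(-0.9676, 1.7623, 0.2403) x3=(-1.5390, 0.7074, -1.9736)
step 2: x0=(1.0087, -0.5847, -1.9750) x1=(0.0594, -1.7104, -2.0139) x2=(-0.9452, 1.7344, 0.2201) x3=(-1.5277, 0.7046, -1.9570)
step 3: x0=(1.0317, -0.5829, -2.0025) x1=(0.0293, -1.6946, -2.0208) x2=(-0.9229, 1.7061, 0.1994) x3=(-1.5160, 0.7016, -1.9402)
step 4: x0=(1.0537, -0.5814, -2.0299) x1=(-0.0006, -1.6781, -2.0277) x2=(-0.9006, 1.6775, 0.1782) x3=(-1.5041, 0.6985, -1.9232)
step 5: x0=(1.0748, -0.5805, -2.0573) x1=(-0.0305, -1.6609, -2.0344) x2=(-0.8784, 1.6485, 0.1565) x3=(-1.4919, 0.6952, -1.9060)
step 6: x0=(1.0950, -0.5798, -2.0845) x1=(-0.0602, -1.6430, -2.0411) x2=(-0.8562, 1.6193, 0.1344) x3=(-1.4793, 0.6917, -1.8886)
step 7: x0=(1.1142, -0.5796, -2.1117) x1=(-0.0898, -1.6245, -2.0478) x2=(-0.8341, 1.5896, 0.1116) x3=(-1.4664, 0.6880, -1.8709)
step 8: x0=(1.1325, -0.5797, -2.1387) x1=(-0.1194, -1.6054, -2.0544) x2=(-0.8120, 1.5597, 0.0884) x3=(-1.4532, 0.6842, -1.8531)
step 9: x0=(1.1499, -0.5800, -2.1656) x1=(-0.1488, -1.5856, -2.0609) x2=(-0.7901, 1.5294, 0.0645) x3=(-1.4397, 0.6802, -1.8351)
step 10: x0=(1.1663, -0.5806, -2.1923) x1=(-0.1781, -1.5652, -2.0674) x2=(-0.7682, 1.4987, 0.0400) x3=(-1.4258, 0.6760, -1.8168)
step 11: x0=(1.1819, -0.5814, -2.2189) x1=(-0.2073, -1.5441, -2.0738) x2=(-0.7465, 1.4676, 0.0149) x3=(-1.4115, 0.6715, -1.7983)
step 12: x0=(1.1965, -0.5825, -2.2453) x1=(-0.2364, -1.5224, -2.0802) x2=(-0.7248, 1.4361, -0.0108) x3=(-1.3969, 0.6669, -1.7796)
step 13: x0=(1.2103, -0.5837, -2.2715) x1=(-0.2654, -1.5000, -2.0864) x2=(-0.7033, 1.4043, -0.0372) x3=(-1.3820, 0.6621, -1.7607)
step 14: x0=(1.2232, -0.5850, -2.2976) x1=(-0.2943, -1.4770, -2.0926) x2=(-0.6820, 1.3720, -0.0643) x3=(-1.3666, 0.6571, -1.7415)
step 15: x0=(1.2352, -0.5865, -2.3234) x1=(-0.3232, -1.4534, -2.0987) x2=(-0.6609, 1.3393, -0.0921) x3=(-1.3509, 0.6518, -1.7221)
step 16: x0=(1.2463, -0.5881, -2.3490) x1=(-0.3520, -1.4291, -2.1047) x2=(-0.6399, 1.3061, -0.1207) x3=(-1.3347, 0.6463, -1.7024)
step 17: x0=(1.2566, -0.5898, -2.3744) x1=(-0.3807, -1.4041, -2.1106) x2=(-0.6192, 1.2725, -0.1502) x3=(-1.3182, 0.6406, -1.6825)
step 18: x0=(1.2660, -0.5916, -2.3996) x1=(-0.4094, -1.3784, -2.1164) x2=(-0.5987, 1.2384, -0.1804) x3=(-1.3012, 0.6347, -1.6623)
step 19: x0=(1.2746, -0.5934, -2.4245) x1=(-0.4380, -1.3521, -2.1220) x2=(-0.5785, 1.2039, -0.2116) x3=(-1.2838, 0.6285, -1.6418)
step 20: x0=(1.2824, -0.5952, -2.4492) x1=(-0.4666, -1.3250, -2.1274) x2=(-0.5586, 1.1688, -0.2436) x3=(-1.2658, 0.6220, -1.6210)
step 21: x0=(1.2893, -0.5971, -2.4736) x1=(-0.4951, -1.2973, -2.1328) x2=(-0.5390, 1.1332, -0.2767) x3=(-1.2475, 0.6153, -1.5999)
step 22: x0=(1.2954, -0.5990, -2.4978) x1=(-0.5235, -1.2688, -2.1379) x2=(-0.5199, 1.0970, -0.3108) x3=(-1.2285, 0.6083, -1.5785)
step 23: x0=(1.3008, -0.6008, -2.5217) x1=(-0.5520, -1.2395, -2.1428) x2=(-0.5012, 1.0602, -0.3460) x3=(-1.2091, 0.6010, -1.5568)
step 24: x0=(1.3053, -0.6026, -2.5453) x1=(-0.5803, -1.2095, -2.1475) x2=(-0.4831, 1.0229, -0.3824) x3=(-1.1891, 0.5935, -1.5347)
step 25: x0=(1.3091, -0.6044, -2.5686) x1=(-0.6087, -1.1786, -2.1519) x2=(-0.4655, 0.9849, -0.4201) x3=(-1.1685, 0.5857, -1.5122)
step 26: x0=(1.3121, -0.6062, -2.5916) x1=(-0.6369, -1.1470, -2.1560) x2=(-0.4487, 0.9463, -0.4592) x3=(-1.1472, 0.5775, -1.4894)
step 27: x0=(1.3143, -0.6078, -2.6144) x1=(-0.6651, -1.1145, -2.1598) x2=(-0.4326, 0.9069, -0.4996) x3=(-1.1253, 0.5691, -1.4661)
step 28: x0=(1.3157, -0.6094, -2.6368) x1=(-0.6933, -1.0811, -2.1633) x2=(-0.4174, 0.8668, -0.5417) x3=(-1.1026, 0.5604, -1.4423)
step 29: x0=(1.3164, -0.6109, -2.6589) x1=(-0.7214, -1.0469, -2.1664) x2=(-0.4033, 0.8260, -0.5855) x3=(-1.0790, 0.5513, -1.4181)
step 30: x0=(1.3164, -0.6123, -2.6806) x1=(-0.7494, -1.0117, -2.1691) x2=(-0.3905, 0.7843, -0.6312) x3=(-1.0546, 0.5420, -1.3933)
step 31: x0=(1.3156, -0.6136, -2.7021) x1=(-0.7772, -0.9755, -2.1713) x2=(-0.3792, 0.7417, -0.6789) x3=(-1.0291, 0.5323, -1.3679)
step 32: x0=(1.3141, -0.6147, -2.7231) x1=(-0.8050, -0.9384, -2.1729) x2=(-0.3697, 0.6982, -0.7289) x3=(-1.0024, 0.5223, -1.3418)
step 33: x0=(1.3118, -0.6158, -2.7438) x1=(-0.8326, -0.9002, -2.1740) x2=(-0.3625, 0.6537, -0.7814) x3=(-0.9743, 0.5120, -1.3149)
step 34: x0=(1.3089, -0.6167, -2.7642) x1=(-0.8600, -0.8610, -2.1745) x2=(-0.3581, 0.6082, -0.8368) x3=(-0.9445, 0.5014, -1.2870)
step 35: x0=(1.3052, -0.6174, -2.7842) x1=(-0.8872, -0.8207, -2.1743) x2=(-0.3574, 0.5617, -0.8953) x3=(-0.9126, 0.4905, -1.2582)

1.5997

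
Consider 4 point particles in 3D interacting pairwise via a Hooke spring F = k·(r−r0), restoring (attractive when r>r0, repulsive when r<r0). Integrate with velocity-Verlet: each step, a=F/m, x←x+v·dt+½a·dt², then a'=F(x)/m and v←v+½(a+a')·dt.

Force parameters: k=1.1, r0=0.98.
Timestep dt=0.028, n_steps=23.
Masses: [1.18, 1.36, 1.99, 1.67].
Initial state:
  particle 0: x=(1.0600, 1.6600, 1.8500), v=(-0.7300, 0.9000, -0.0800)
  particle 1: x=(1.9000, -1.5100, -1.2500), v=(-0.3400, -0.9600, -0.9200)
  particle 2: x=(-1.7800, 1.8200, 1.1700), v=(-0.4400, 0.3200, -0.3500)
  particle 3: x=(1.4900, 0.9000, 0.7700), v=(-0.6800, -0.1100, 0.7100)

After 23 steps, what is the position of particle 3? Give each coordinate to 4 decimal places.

step 0: x0=(1.0600, 1.6600, 1.8500) x1=(1.9000, -1.5100, -1.2500) x2=(-1.7800, 1.8200, 1.1700) x3=(1.4900, 0.9000, 0.7700)
step 1: x0=(1.0392, 1.6843, 1.8466) x1=(1.8892, -1.5347, -1.2739) x2=(-1.7907, 1.8282, 1.1598) x3=(1.4704, 0.8967, 0.7897)
step 2: x0=(1.0175, 1.7066, 1.8408) x1=(1.8759, -1.5550, -1.2941) x2=(-1.7984, 1.8349, 1.1488) x3=(1.4497, 0.8930, 0.8089)
step 3: x0=(0.9951, 1.7269, 1.8327) x1=(1.8601, -1.5707, -1.3105) x2=(-1.8029, 1.8400, 1.1371) x3=(1.4279, 0.8889, 0.8277)
step 4: x0=(0.9719, 1.7452, 1.8222) x1=(1.8417, -1.5820, -1.3231) x2=(-1.8042, 1.8436, 1.1245) x3=(1.4049, 0.8844, 0.8459)
step 5: x0=(0.9480, 1.7614, 1.8094) x1=(1.8208, -1.5887, -1.3319) x2=(-1.8026, 1.8456, 1.1112) x3=(1.3809, 0.8794, 0.8636)
step 6: x0=(0.9234, 1.7756, 1.7942) x1=(1.7973, -1.5908, -1.3369) x2=(-1.7978, 1.8461, 1.0972) x3=(1.3559, 0.8741, 0.8807)
step 7: x0=(0.8980, 1.7876, 1.7767) x1=(1.7714, -1.5884, -1.3380) x2=(-1.7901, 1.8451, 1.0824) x3=(1.3298, 0.8683, 0.8972)
step 8: x0=(0.8720, 1.7976, 1.7569) x1=(1.7429, -1.5813, -1.3353) x2=(-1.7794, 1.8425, 1.0669) x3=(1.3027, 0.8621, 0.9131)
step 9: x0=(0.8453, 1.8055, 1.7349) x1=(1.7120, -1.5697, -1.3287) x2=(-1.7657, 1.8384, 1.0507) x3=(1.2745, 0.8555, 0.9284)
step 10: x0=(0.8180, 1.8112, 1.7105) x1=(1.6786, -1.5535, -1.3184) x2=(-1.7492, 1.8328, 1.0338) x3=(1.2454, 0.8485, 0.9430)
step 11: x0=(0.7901, 1.8149, 1.6840) x1=(1.6429, -1.5328, -1.3044) x2=(-1.7299, 1.8257, 1.0162) x3=(1.2153, 0.8411, 0.9568)
step 12: x0=(0.7616, 1.8164, 1.6554) x1=(1.6048, -1.5077, -1.2867) x2=(-1.7078, 1.8171, 0.9980) x3=(1.1843, 0.8332, 0.9700)
step 13: x0=(0.7325, 1.8159, 1.6247) x1=(1.5644, -1.4782, -1.2653) x2=(-1.6831, 1.8070, 0.9791) x3=(1.1523, 0.8250, 0.9825)
step 14: x0=(0.7029, 1.8134, 1.5919) x1=(1.5217, -1.4443, -1.2403) x2=(-1.6557, 1.7955, 0.9596) x3=(1.1195, 0.8165, 0.9942)
step 15: x0=(0.6728, 1.8088, 1.5571) x1=(1.4768, -1.4062, -1.2119) x2=(-1.6258, 1.7826, 0.9396) x3=(1.0858, 0.8075, 1.0051)
step 16: x0=(0.6422, 1.8023, 1.5204) x1=(1.4298, -1.3639, -1.1800) x2=(-1.5935, 1.7683, 0.9189) x3=(1.0513, 0.7982, 1.0153)
step 17: x0=(0.6112, 1.7938, 1.4819) x1=(1.3806, -1.3175, -1.1448) x2=(-1.5589, 1.7527, 0.8977) x3=(1.0160, 0.7886, 1.0248)
step 18: x0=(0.5797, 1.7835, 1.4417) x1=(1.3295, -1.2672, -1.1064) x2=(-1.5220, 1.7358, 0.8760) x3=(0.9800, 0.7786, 1.0334)
step 19: x0=(0.5479, 1.7714, 1.3997) x1=(1.2765, -1.2130, -1.0648) x2=(-1.4829, 1.7175, 0.8538) x3=(0.9432, 0.7683, 1.0413)
step 20: x0=(0.5157, 1.7575, 1.3562) x1=(1.2216, -1.1552, -1.0202) x2=(-1.4417, 1.6981, 0.8311) x3=(0.9057, 0.7577, 1.0485)
step 21: x0=(0.4832, 1.7419, 1.3111) x1=(1.1649, -1.0938, -0.9728) x2=(-1.3986, 1.6774, 0.8079) x3=(0.8675, 0.7468, 1.0549)
step 22: x0=(0.4504, 1.7246, 1.2646) x1=(1.1066, -1.0289, -0.9226) x2=(-1.3537, 1.6556, 0.7844) x3=(0.8287, 0.7357, 1.0606)
step 23: x0=(0.4173, 1.7059, 1.2168) x1=(1.0466, -0.9608, -0.8697) x2=(-1.3070, 1.6327, 0.7604) x3=(0.7894, 0.7243, 1.0655)

(0.7894, 0.7243, 1.0655)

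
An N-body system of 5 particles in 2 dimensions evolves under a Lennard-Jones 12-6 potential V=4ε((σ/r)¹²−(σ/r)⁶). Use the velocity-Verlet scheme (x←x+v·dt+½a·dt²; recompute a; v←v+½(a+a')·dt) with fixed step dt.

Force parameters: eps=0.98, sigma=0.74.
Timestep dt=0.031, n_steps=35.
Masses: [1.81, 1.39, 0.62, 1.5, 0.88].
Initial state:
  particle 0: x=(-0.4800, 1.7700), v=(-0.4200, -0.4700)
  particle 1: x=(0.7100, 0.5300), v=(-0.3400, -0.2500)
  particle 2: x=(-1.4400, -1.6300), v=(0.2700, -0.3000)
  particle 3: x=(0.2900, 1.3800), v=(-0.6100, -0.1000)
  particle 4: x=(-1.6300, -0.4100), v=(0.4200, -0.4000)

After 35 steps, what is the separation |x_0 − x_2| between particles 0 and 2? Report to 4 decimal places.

3.3497

step 0: x0=(-0.4800, 1.7700) x1=(0.7100, 0.5300) x2=(-1.4400, -1.6300) x3=(0.2900, 1.3800) x4=(-1.6300, -0.4100)
step 1: x0=(-0.4925, 1.7551) x1=(0.6990, 0.5232) x2=(-1.4317, -1.6387) x3=(0.2709, 1.3763) x4=(-1.6169, -0.4228)
step 2: x0=(-0.5041, 1.7399) x1=(0.6869, 0.5184) x2=(-1.4236, -1.6461) x3=(0.2517, 1.3714) x4=(-1.6037, -0.4365)
step 3: x0=(-0.5153, 1.7243) x1=(0.6739, 0.5154) x2=(-1.4157, -1.6522) x3=(0.2328, 1.3650) x4=(-1.5903, -0.4511)
step 4: x0=(-0.5265, 1.7087) x1=(0.6599, 0.5143) x2=(-1.4080, -1.6570) x3=(0.2149, 1.3569) x4=(-1.5767, -0.4667)
step 5: x0=(-0.5382, 1.6934) x1=(0.6449, 0.5151) x2=(-1.4006, -1.6602) x3=(0.1985, 1.3468) x4=(-1.5630, -0.4833)
step 6: x0=(-0.5508, 1.6785) x1=(0.6287, 0.5179) x2=(-1.3933, -1.6620) x3=(0.1843, 1.3343) x4=(-1.5491, -0.5009)
step 7: x0=(-0.5647, 1.6641) x1=(0.6115, 0.5226) x2=(-1.3862, -1.6619) x3=(0.1725, 1.3194) x4=(-1.5351, -0.5197)
step 8: x0=(-0.5794, 1.6501) x1=(0.5932, 0.5293) x2=(-1.3794, -1.6600) x3=(0.1629, 1.3021) x4=(-1.5208, -0.5399)
step 9: x0=(-0.5948, 1.6364) x1=(0.5738, 0.5377) x2=(-1.3729, -1.6560) x3=(0.1549, 1.2829) x4=(-1.5064, -0.5616)
step 10: x0=(-0.6102, 1.6226) x1=(0.5537, 0.5474) x2=(-1.3666, -1.6495) x3=(0.1476, 1.2626) x4=(-1.4917, -0.5849)
step 11: x0=(-0.6252, 1.6086) x1=(0.5338, 0.5565) x2=(-1.3607, -1.6401) x3=(0.1395, 1.2430) x4=(-1.4768, -0.6103)
step 12: x0=(-0.6394, 1.5943) x1=(0.5162, 0.5618) x2=(-1.3552, -1.6273) x3=(0.1286, 1.2275) x4=(-1.4615, -0.6380)
step 13: x0=(-0.6528, 1.5795) x1=(0.5032, 0.5589) x2=(-1.3501, -1.6105) x3=(0.1122, 1.2200) x4=(-1.4460, -0.6686)
step 14: x0=(-0.6655, 1.5643) x1=(0.4953, 0.5474) x2=(-1.3455, -1.5888) x3=(0.0904, 1.2210) x4=(-1.4301, -0.7025)
step 15: x0=(-0.6782, 1.5491) x1=(0.4902, 0.5310) x2=(-1.3413, -1.5626) x3=(0.0658, 1.2264) x4=(-1.4138, -0.7396)
step 16: x0=(-0.6920, 1.5343) x1=(0.4857, 0.5136) x2=(-1.3370, -1.5371) x3=(0.0421, 1.2323) x4=(-1.3976, -0.7762)
step 17: x0=(-0.7088, 1.5208) x1=(0.4807, 0.4969) x2=(-1.3307, -1.5377) x3=(0.0224, 1.2360) x4=(-1.3828, -0.7944)
step 18: x0=(-0.7298, 1.5088) x1=(0.4747, 0.4818) x2=(-1.3213, -1.5813) x3=(0.0087, 1.2365) x4=(-1.3702, -0.7823)
step 19: x0=(-0.7546, 1.4982) x1=(0.4676, 0.4684) x2=(-1.3115, -1.6318) x3=(0.0006, 1.2335) x4=(-1.3578, -0.7652)
step 20: x0=(-0.7816, 1.4883) x1=(0.4593, 0.4569) x2=(-1.3019, -1.6787) x3=(-0.0036, 1.2279) x4=(-1.3452, -0.7507)
step 21: x0=(-0.8092, 1.4786) x1=(0.4498, 0.4473) x2=(-1.2926, -1.7206) x3=(-0.0061, 1.2204) x4=(-1.3325, -0.7396)
step 22: x0=(-0.8362, 1.4687) x1=(0.4391, 0.4395) x2=(-1.2834, -1.7582) x3=(-0.0083, 1.2114) x4=(-1.3196, -0.7315)
step 23: x0=(-0.8620, 1.4584) x1=(0.4273, 0.4336) x2=(-1.2743, -1.7923) x3=(-0.0110, 1.2012) x4=(-1.3067, -0.7259)
step 24: x0=(-0.8861, 1.4475) x1=(0.4145, 0.4294) x2=(-1.2653, -1.8233) x3=(-0.0146, 1.1900) x4=(-1.2936, -0.7224)
step 25: x0=(-0.9087, 1.4361) x1=(0.4007, 0.4268) x2=(-1.2564, -1.8519) x3=(-0.0194, 1.1779) x4=(-1.2804, -0.7205)
step 26: x0=(-0.9296, 1.4243) x1=(0.3862, 0.4255) x2=(-1.2475, -1.8784) x3=(-0.0254, 1.1651) x4=(-1.2672, -0.7201)
step 27: x0=(-0.9488, 1.4119) x1=(0.3711, 0.4251) x2=(-1.2386, -1.9030) x3=(-0.0329, 1.1522) x4=(-1.2539, -0.7210)
step 28: x0=(-0.9665, 1.3990) x1=(0.3558, 0.4247) x2=(-1.2298, -1.9260) x3=(-0.0423, 1.1397) x4=(-1.2406, -0.7230)
step 29: x0=(-0.9825, 1.3857) x1=(0.3410, 0.4235) x2=(-1.2210, -1.9475) x3=(-0.0540, 1.1285) x4=(-1.2272, -0.7259)
step 30: x0=(-0.9970, 1.3719) x1=(0.3272, 0.4205) x2=(-1.2121, -1.9676) x3=(-0.0685, 1.1196) x4=(-1.2137, -0.7297)
step 31: x0=(-1.0100, 1.3576) x1=(0.3146, 0.4151) x2=(-1.2033, -1.9865) x3=(-0.0860, 1.1133) x4=(-1.2002, -0.7344)
step 32: x0=(-1.0213, 1.3428) x1=(0.3032, 0.4076) x2=(-1.1945, -2.0043) x3=(-0.1066, 1.1096) x4=(-1.1867, -0.7397)
step 33: x0=(-1.0310, 1.3277) x1=(0.2924, 0.3987) x2=(-1.1856, -2.0211) x3=(-0.1299, 1.1076) x4=(-1.1731, -0.7457)
step 34: x0=(-1.0390, 1.3120) x1=(0.2818, 0.3895) x2=(-1.1768, -2.0368) x3=(-0.1554, 1.1064) x4=(-1.1595, -0.7524)
step 35: x0=(-1.0453, 1.2959) x1=(0.2708, 0.3808) x2=(-1.1679, -2.0515) x3=(-0.1825, 1.1053) x4=(-1.1458, -0.7596)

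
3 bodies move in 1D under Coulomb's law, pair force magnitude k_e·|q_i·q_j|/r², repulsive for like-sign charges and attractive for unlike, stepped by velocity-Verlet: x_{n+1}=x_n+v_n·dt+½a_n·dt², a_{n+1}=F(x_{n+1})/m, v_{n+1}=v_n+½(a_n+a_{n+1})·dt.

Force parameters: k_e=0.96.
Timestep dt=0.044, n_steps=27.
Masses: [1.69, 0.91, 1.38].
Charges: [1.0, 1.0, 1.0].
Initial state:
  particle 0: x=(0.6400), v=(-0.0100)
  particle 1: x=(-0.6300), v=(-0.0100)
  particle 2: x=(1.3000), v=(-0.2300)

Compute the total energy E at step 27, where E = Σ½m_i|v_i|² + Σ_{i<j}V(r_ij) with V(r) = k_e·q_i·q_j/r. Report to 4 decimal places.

step 0: x0=(0.6400) x1=(-0.6300) x2=(1.3000)
step 1: x0=(0.6386) x1=(-0.6313) x2=(1.2916)
step 2: x0=(0.6354) x1=(-0.6345) x2=(1.2867)
step 3: x0=(0.6302) x1=(-0.6395) x2=(1.2854)
step 4: x0=(0.6232) x1=(-0.6463) x2=(1.2876)
step 5: x0=(0.6143) x1=(-0.6549) x2=(1.2932)
step 6: x0=(0.6037) x1=(-0.6653) x2=(1.3020)
step 7: x0=(0.5916) x1=(-0.6776) x2=(1.3140)
step 8: x0=(0.5781) x1=(-0.6916) x2=(1.3289)
step 9: x0=(0.5632) x1=(-0.7073) x2=(1.3465)
step 10: x0=(0.5473) x1=(-0.7249) x2=(1.3666)
step 11: x0=(0.5304) x1=(-0.7441) x2=(1.3890)
step 12: x0=(0.5127) x1=(-0.7651) x2=(1.4136)
step 13: x0=(0.4943) x1=(-0.7877) x2=(1.4401)
step 14: x0=(0.4753) x1=(-0.8120) x2=(1.4684)
step 15: x0=(0.4559) x1=(-0.8379) x2=(1.4983)
step 16: x0=(0.4362) x1=(-0.8654) x2=(1.5297)
step 17: x0=(0.4161) x1=(-0.8945) x2=(1.5624)
step 18: x0=(0.3959) x1=(-0.9251) x2=(1.5964)
step 19: x0=(0.3755) x1=(-0.9572) x2=(1.6316)
step 20: x0=(0.3551) x1=(-0.9907) x2=(1.6678)
step 21: x0=(0.3346) x1=(-1.0257) x2=(1.7049)
step 22: x0=(0.3142) x1=(-1.0620) x2=(1.7430)
step 23: x0=(0.2938) x1=(-1.0997) x2=(1.7819)
step 24: x0=(0.2734) x1=(-1.1387) x2=(1.8216)
step 25: x0=(0.2532) x1=(-1.1789) x2=(1.8620)
step 26: x0=(0.2330) x1=(-1.2203) x2=(1.9030)
step 27: x0=(0.2130) x1=(-1.2630) x2=(1.9447)
step 0 velocities: v0=(-0.0100) v1=(-0.0100) v2=(-0.2300)
step 0: KE=0.0366, PE=2.7079, E=2.7445
step 27 velocities: v0=(-0.4534) v1=(-0.9817) v2=(0.9537)
step 27: KE=1.2398, PE=1.5041, E=2.7439

2.7439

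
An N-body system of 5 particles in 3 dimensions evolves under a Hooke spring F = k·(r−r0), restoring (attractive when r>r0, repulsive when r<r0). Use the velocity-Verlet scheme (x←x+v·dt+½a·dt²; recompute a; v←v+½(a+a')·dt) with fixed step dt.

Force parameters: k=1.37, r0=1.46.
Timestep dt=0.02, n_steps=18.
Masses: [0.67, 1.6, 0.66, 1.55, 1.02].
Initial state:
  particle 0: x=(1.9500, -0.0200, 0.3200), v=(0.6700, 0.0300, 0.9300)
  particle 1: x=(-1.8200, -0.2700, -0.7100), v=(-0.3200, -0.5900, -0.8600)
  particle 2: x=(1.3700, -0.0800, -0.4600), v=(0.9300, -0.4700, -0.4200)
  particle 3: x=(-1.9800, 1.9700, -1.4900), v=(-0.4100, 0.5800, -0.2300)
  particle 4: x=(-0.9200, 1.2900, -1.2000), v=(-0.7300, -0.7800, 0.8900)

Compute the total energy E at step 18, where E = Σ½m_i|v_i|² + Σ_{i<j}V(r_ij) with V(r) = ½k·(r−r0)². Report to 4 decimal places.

step 0: x0=(1.9500, -0.0200, 0.3200) x1=(-1.8200, -0.2700, -0.7100) x2=(1.3700, -0.0800, -0.4600) x3=(-1.9800, 1.9700, -1.4900) x4=(-0.9200, 1.2900, -1.2000)
step 1: x0=(1.9608, -0.0186, 0.3376) x1=(-1.8257, -0.2815, -0.7271) x2=(1.3864, -0.0886, -0.4690) x3=(-1.9874, 1.9810, -1.4942) x4=(-0.9339, 1.2739, -1.1818)
step 2: x0=(1.9661, -0.0155, 0.3532) x1=(-1.8299, -0.2926, -0.7441) x2=(1.3984, -0.0958, -0.4793) x3=(-1.9930, 1.9907, -1.4977) x4=(-0.9463, 1.2568, -1.1629)
step 3: x0=(1.9661, -0.0108, 0.3668) x1=(-1.8326, -0.3031, -0.7610) x2=(1.4060, -0.1013, -0.4909) x3=(-1.9969, 1.9992, -1.5003) x4=(-0.9572, 1.2388, -1.1433)
step 4: x0=(1.9607, -0.0045, 0.3783) x1=(-1.8339, -0.3131, -0.7776) x2=(1.4092, -0.1054, -0.5036) x3=(-1.9991, 2.0064, -1.5022) x4=(-0.9667, 1.2198, -1.1230)
step 5: x0=(1.9498, 0.0035, 0.3877) x1=(-1.8337, -0.3226, -0.7941) x2=(1.4079, -0.1079, -0.5176) x3=(-1.9995, 2.0123, -1.5033) x4=(-0.9746, 1.2000, -1.1020)
step 6: x0=(1.9335, 0.0130, 0.3950) x1=(-1.8321, -0.3316, -0.8104) x2=(1.4022, -0.1089, -0.5327) x3=(-1.9981, 2.0170, -1.5036) x4=(-0.9811, 1.1792, -1.0803)
step 7: x0=(1.9118, 0.0241, 0.4001) x1=(-1.8289, -0.3400, -0.8265) x2=(1.3920, -0.1084, -0.5490) x3=(-1.9950, 2.0203, -1.5031) x4=(-0.9861, 1.1576, -1.0580)
step 8: x0=(1.8847, 0.0366, 0.4031) x1=(-1.8244, -0.3479, -0.8424) x2=(1.3776, -0.1064, -0.5664) x3=(-1.9902, 2.0223, -1.5019) x4=(-0.9897, 1.1352, -1.0351)
step 9: x0=(1.8523, 0.0507, 0.4040) x1=(-1.8184, -0.3553, -0.8581) x2=(1.3588, -0.1029, -0.5848) x3=(-1.9837, 2.0231, -1.4999) x4=(-0.9918, 1.1120, -1.0117)
step 10: x0=(1.8146, 0.0662, 0.4027) x1=(-1.8111, -0.3621, -0.8735) x2=(1.3358, -0.0980, -0.6043) x3=(-1.9754, 2.0225, -1.4971) x4=(-0.9926, 1.0881, -0.9876)
step 11: x0=(1.7718, 0.0831, 0.3993) x1=(-1.8023, -0.3684, -0.8887) x2=(1.3087, -0.0917, -0.6247) x3=(-1.9654, 2.0206, -1.4935) x4=(-0.9920, 1.0634, -0.9631)
step 12: x0=(1.7240, 0.1013, 0.3939) x1=(-1.7923, -0.3742, -0.9037) x2=(1.2775, -0.0840, -0.6461) x3=(-1.9538, 2.0175, -1.4893) x4=(-0.9901, 1.0382, -0.9381)
step 13: x0=(1.6713, 0.1208, 0.3864) x1=(-1.7809, -0.3794, -0.9184) x2=(1.2424, -0.0750, -0.6684) x3=(-1.9406, 2.0130, -1.4843) x4=(-0.9870, 1.0123, -0.9126)
step 14: x0=(1.6138, 0.1415, 0.3769) x1=(-1.7683, -0.3841, -0.9329) x2=(1.2034, -0.0647, -0.6915) x3=(-1.9257, 2.0073, -1.4786) x4=(-0.9827, 0.9859, -0.8867)
step 15: x0=(1.5518, 0.1634, 0.3654) x1=(-1.7545, -0.3882, -0.9472) x2=(1.1608, -0.0532, -0.7154) x3=(-1.9093, 2.0004, -1.4722) x4=(-0.9772, 0.9590, -0.8604)
step 16: x0=(1.4852, 0.1864, 0.3520) x1=(-1.7395, -0.3919, -0.9612) x2=(1.1146, -0.0405, -0.7401) x3=(-1.8914, 1.9922, -1.4651) x4=(-0.9706, 0.9316, -0.8338)
step 17: x0=(1.4144, 0.2104, 0.3367) x1=(-1.7233, -0.3949, -0.9750) x2=(1.0651, -0.0267, -0.7655) x3=(-1.8720, 1.9828, -1.4573) x4=(-0.9631, 0.9038, -0.8069)
step 18: x0=(1.3396, 0.2354, 0.3197) x1=(-1.7061, -0.3975, -0.9886) x2=(1.0123, -0.0118, -0.7915) x3=(-1.8512, 1.9722, -1.4489) x4=(-0.9546, 0.8758, -0.7797)
step 0 velocities: v0=(0.6700, 0.0300, 0.9300) v1=(-0.3200, -0.5900, -0.8600) v2=(0.9300, -0.4700, -0.4200) v3=(-0.4100, 0.5800, -0.2300) v4=(-0.7300, -0.7800, 0.8900)
step 0: KE=3.2270, PE=23.2226, E=26.4496
step 18 velocities: v0=(-3.8382, 1.2709, -0.8953) v1=(0.8855, -0.1159, -0.6726) v2=(-2.7159, 0.7702, -1.3168) v3=(1.0735, -0.5584, 0.4346) v4=(0.4451, -1.4113, 1.3655)
step 18: KE=13.2957, PE=13.1462, E=26.4419

26.4419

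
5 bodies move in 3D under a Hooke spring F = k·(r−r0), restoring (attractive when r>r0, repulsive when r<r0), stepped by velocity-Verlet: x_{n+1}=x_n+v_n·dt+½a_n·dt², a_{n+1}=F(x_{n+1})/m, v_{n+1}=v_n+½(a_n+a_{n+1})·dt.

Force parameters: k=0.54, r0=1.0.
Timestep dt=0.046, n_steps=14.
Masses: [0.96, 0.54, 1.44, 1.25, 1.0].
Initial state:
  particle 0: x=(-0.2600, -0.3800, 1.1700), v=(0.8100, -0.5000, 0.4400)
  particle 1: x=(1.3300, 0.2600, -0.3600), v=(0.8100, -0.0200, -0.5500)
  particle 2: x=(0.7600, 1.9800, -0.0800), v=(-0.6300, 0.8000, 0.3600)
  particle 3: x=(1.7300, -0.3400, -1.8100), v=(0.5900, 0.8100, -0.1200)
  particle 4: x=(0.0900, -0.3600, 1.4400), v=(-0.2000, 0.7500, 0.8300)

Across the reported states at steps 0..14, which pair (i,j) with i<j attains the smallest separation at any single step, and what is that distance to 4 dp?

pair (0,4), distance 0.4225

step 0: x0=(-0.2600, -0.3800, 1.1700) x1=(1.3300, 0.2600, -0.3600) x2=(0.7600, 1.9800, -0.0800) x3=(1.7300, -0.3400, -1.8100) x4=(0.0900, -0.3600, 1.4400)
step 1: x0=(-0.2212, -0.4019, 1.1878) x1=(1.3655, 0.2589, -0.3838) x2=(0.7309, 2.0147, -0.0632) x3=(1.7556, -0.3019, -1.8127) x4=(0.0824, -0.3244, 1.4759)
step 2: x0=(-0.1794, -0.4215, 1.2004) x1=(1.3971, 0.2576, -0.4042) x2=(0.7018, 2.0450, -0.0461) x3=(1.7780, -0.2623, -1.8096) x4=(0.0779, -0.2866, 1.5071)
step 3: x0=(-0.1346, -0.4387, 1.2080) x1=(1.4248, 0.2563, -0.4210) x2=(0.6728, 2.0708, -0.0286) x3=(1.7971, -0.2213, -1.8008) x4=(0.0767, -0.2464, 1.5336)
step 4: x0=(-0.0867, -0.4537, 1.2103) x1=(1.4484, 0.2551, -0.4339) x2=(0.6440, 2.0922, -0.0107) x3=(1.8131, -0.1788, -1.7863) x4=(0.0785, -0.2038, 1.5554)
step 5: x0=(-0.0358, -0.4663, 1.2075) x1=(1.4678, 0.2542, -0.4428) x2=(0.6154, 2.1092, 0.0075) x3=(1.8258, -0.1350, -1.7660) x4=(0.0833, -0.1589, 1.5722)
step 6: x0=(0.0180, -0.4765, 1.1997) x1=(1.4829, 0.2536, -0.4475) x2=(0.5872, 2.1217, 0.0259) x3=(1.8352, -0.0899, -1.7401) x4=(0.0911, -0.1117, 1.5842)
step 7: x0=(0.0748, -0.4842, 1.1870) x1=(1.4936, 0.2537, -0.4479) x2=(0.5595, 2.1297, 0.0446) x3=(1.8415, -0.0436, -1.7086) x4=(0.1018, -0.0621, 1.5913)
step 8: x0=(0.1343, -0.4893, 1.1694) x1=(1.5001, 0.2544, -0.4438) x2=(0.5325, 2.1333, 0.0635) x3=(1.8445, 0.0037, -1.6717) x4=(0.1152, -0.0105, 1.5934)
step 9: x0=(0.1966, -0.4919, 1.1473) x1=(1.5022, 0.2559, -0.4354) x2=(0.5061, 2.1325, 0.0827) x3=(1.8444, 0.0522, -1.6295) x4=(0.1313, 0.0432, 1.5906)
step 10: x0=(0.2612, -0.4917, 1.1209) x1=(1.5001, 0.2583, -0.4224) x2=(0.4805, 2.1274, 0.1019) x3=(1.8413, 0.1015, -1.5821) x4=(0.1499, 0.0988, 1.5829)
step 11: x0=(0.3282, -0.4889, 1.0903) x1=(1.4940, 0.2619, -0.4051) x2=(0.4558, 2.1182, 0.1213) x3=(1.8352, 0.1518, -1.5297) x4=(0.1711, 0.1561, 1.5704)
step 12: x0=(0.3972, -0.4832, 1.0558) x1=(1.4838, 0.2665, -0.3836) x2=(0.4321, 2.1049, 0.1408) x3=(1.8262, 0.2028, -1.4724) x4=(0.1946, 0.2150, 1.5532)
step 13: x0=(0.4681, -0.4747, 1.0177) x1=(1.4699, 0.2725, -0.3579) x2=(0.4094, 2.0876, 0.1603) x3=(1.8144, 0.2546, -1.4107) x4=(0.2204, 0.2753, 1.5314)
step 14: x0=(0.5405, -0.4633, 0.9763) x1=(1.4524, 0.2797, -0.3282) x2=(0.3878, 2.0666, 0.1799) x3=(1.7999, 0.3071, -1.3445) x4=(0.2484, 0.3367, 1.5052)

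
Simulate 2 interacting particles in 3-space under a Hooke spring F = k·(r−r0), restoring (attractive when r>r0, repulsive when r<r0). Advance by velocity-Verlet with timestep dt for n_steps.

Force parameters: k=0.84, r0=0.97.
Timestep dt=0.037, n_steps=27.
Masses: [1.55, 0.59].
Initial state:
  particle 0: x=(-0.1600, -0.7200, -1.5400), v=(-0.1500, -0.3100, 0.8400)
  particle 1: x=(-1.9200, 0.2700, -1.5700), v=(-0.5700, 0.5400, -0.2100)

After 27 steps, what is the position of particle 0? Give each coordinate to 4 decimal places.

(-0.5678, -0.8558, -0.7542)

step 0: x0=(-0.1600, -0.7200, -1.5400) x1=(-1.9200, 0.2700, -1.5700)
step 1: x0=(-0.1659, -0.7313, -1.5089) x1=(-1.9402, 0.2895, -1.5778)
step 2: x0=(-0.1725, -0.7422, -1.4779) x1=(-1.9586, 0.3079, -1.5854)
step 3: x0=(-0.1798, -0.7526, -1.4469) x1=(-1.9751, 0.3253, -1.5930)
step 4: x0=(-0.1878, -0.7627, -1.4159) x1=(-1.9897, 0.3415, -1.6004)
step 5: x0=(-0.1965, -0.7723, -1.3851) x1=(-2.0025, 0.3565, -1.6077)
step 6: x0=(-0.2060, -0.7814, -1.3543) x1=(-2.0133, 0.3703, -1.6146)
step 7: x0=(-0.2162, -0.7900, -1.3236) x1=(-2.0222, 0.3830, -1.6213)
step 8: x0=(-0.2271, -0.7982, -1.2930) x1=(-2.0291, 0.3943, -1.6277)
step 9: x0=(-0.2388, -0.8059, -1.2626) x1=(-2.0340, 0.4043, -1.6338)
step 10: x0=(-0.2512, -0.8131, -1.2324) x1=(-2.0371, 0.4131, -1.6394)
step 11: x0=(-0.2644, -0.8198, -1.2023) x1=(-2.0381, 0.4204, -1.6446)
step 12: x0=(-0.2783, -0.8259, -1.1724) x1=(-2.0373, 0.4265, -1.6492)
step 13: x0=(-0.2929, -0.8316, -1.1427) x1=(-2.0345, 0.4311, -1.6534)
step 14: x0=(-0.3083, -0.8367, -1.1132) x1=(-2.0297, 0.4344, -1.6570)
step 15: x0=(-0.3244, -0.8413, -1.0839) x1=(-2.0232, 0.4363, -1.6600)
step 16: x0=(-0.3412, -0.8453, -1.0549) x1=(-2.0147, 0.4368, -1.6624)
step 17: x0=(-0.3587, -0.8489, -1.0261) x1=(-2.0045, 0.4359, -1.6642)
step 18: x0=(-0.3768, -0.8519, -0.9976) x1=(-1.9924, 0.4336, -1.6652)
step 19: x0=(-0.3957, -0.8543, -0.9693) x1=(-1.9786, 0.4300, -1.6655)
step 20: x0=(-0.4151, -0.8563, -0.9414) x1=(-1.9632, 0.4249, -1.6651)
step 21: x0=(-0.4352, -0.8577, -0.9137) x1=(-1.9460, 0.4185, -1.6639)
step 22: x0=(-0.4559, -0.8586, -0.8863) x1=(-1.9273, 0.4107, -1.6619)
step 23: x0=(-0.4772, -0.8590, -0.8593) x1=(-1.9071, 0.4017, -1.6591)
step 24: x0=(-0.4991, -0.8589, -0.8325) x1=(-1.8853, 0.3913, -1.6555)
step 25: x0=(-0.5215, -0.8583, -0.8061) x1=(-1.8622, 0.3796, -1.6510)
step 26: x0=(-0.5444, -0.8573, -0.7800) x1=(-1.8377, 0.3667, -1.6457)
step 27: x0=(-0.5678, -0.8558, -0.7542) x1=(-1.8119, 0.3526, -1.6395)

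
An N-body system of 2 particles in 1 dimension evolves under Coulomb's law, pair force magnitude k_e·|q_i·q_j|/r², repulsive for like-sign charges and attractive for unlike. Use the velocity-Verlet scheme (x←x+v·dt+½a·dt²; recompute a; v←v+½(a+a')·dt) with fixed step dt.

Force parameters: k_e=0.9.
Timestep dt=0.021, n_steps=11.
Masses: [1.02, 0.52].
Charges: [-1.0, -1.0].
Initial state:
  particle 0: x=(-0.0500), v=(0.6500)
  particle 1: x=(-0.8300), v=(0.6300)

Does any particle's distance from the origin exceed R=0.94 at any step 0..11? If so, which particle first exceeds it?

no

step 0: x0=(-0.0500) x1=(-0.8300)
step 1: x0=(-0.0360) x1=(-0.8174)
step 2: x0=(-0.0214) x1=(-0.8060)
step 3: x0=(-0.0062) x1=(-0.7959)
step 4: x0=(0.0097) x1=(-0.7870)
step 5: x0=(0.0262) x1=(-0.7794)
step 6: x0=(0.0432) x1=(-0.7728)
step 7: x0=(0.0609) x1=(-0.7675)
step 8: x0=(0.0791) x1=(-0.7632)
step 9: x0=(0.0979) x1=(-0.7601)
step 10: x0=(0.1172) x1=(-0.7579)
step 11: x0=(0.1370) x1=(-0.7568)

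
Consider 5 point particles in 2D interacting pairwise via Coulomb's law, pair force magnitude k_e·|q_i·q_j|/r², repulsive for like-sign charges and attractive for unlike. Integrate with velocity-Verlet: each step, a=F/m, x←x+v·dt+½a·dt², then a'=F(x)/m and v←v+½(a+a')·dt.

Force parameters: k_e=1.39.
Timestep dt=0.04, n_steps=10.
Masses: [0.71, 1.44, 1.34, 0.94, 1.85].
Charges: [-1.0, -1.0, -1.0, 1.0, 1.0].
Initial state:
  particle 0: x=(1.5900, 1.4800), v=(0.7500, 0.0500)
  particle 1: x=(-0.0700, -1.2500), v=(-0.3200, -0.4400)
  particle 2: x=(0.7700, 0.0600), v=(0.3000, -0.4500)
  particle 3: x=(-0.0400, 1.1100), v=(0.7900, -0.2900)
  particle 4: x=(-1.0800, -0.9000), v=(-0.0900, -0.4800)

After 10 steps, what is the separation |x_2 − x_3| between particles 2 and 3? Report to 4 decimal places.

1.1357

step 0: x0=(1.5900, 1.4800) x1=(-0.0700, -1.2500) x2=(0.7700, 0.0600) x3=(-0.0400, 1.1100) x4=(-1.0800, -0.9000)
step 1: x0=(1.6197, 1.4824) x1=(-0.0836, -1.2676) x2=(0.7816, 0.0423) x3=(-0.0075, 1.0980) x4=(-1.0830, -0.9194)
step 2: x0=(1.6489, 1.4857) x1=(-0.0990, -1.2851) x2=(0.7923, 0.0253) x3=(0.0269, 1.0850) x4=(-1.0848, -0.9391)
step 3: x0=(1.6776, 1.4897) x1=(-0.1161, -1.3024) x2=(0.8022, 0.0089) x3=(0.0631, 1.0711) x4=(-1.0853, -0.9593)
step 4: x0=(1.7056, 1.4944) x1=(-0.1350, -1.3197) x2=(0.8113, -0.0068) x3=(0.1011, 1.0562) x4=(-1.0846, -0.9798)
step 5: x0=(1.7331, 1.4998) x1=(-0.1557, -1.3367) x2=(0.8196, -0.0218) x3=(0.1409, 1.0403) x4=(-1.0826, -1.0007)
step 6: x0=(1.7600, 1.5058) x1=(-0.1783, -1.3535) x2=(0.8272, -0.0360) x3=(0.1825, 1.0233) x4=(-1.0792, -1.0221)
step 7: x0=(1.7862, 1.5124) x1=(-0.2028, -1.3700) x2=(0.8339, -0.0494) x3=(0.2259, 1.0052) x4=(-1.0744, -1.0439)
step 8: x0=(1.8119, 1.5194) x1=(-0.2294, -1.3862) x2=(0.8399, -0.0620) x3=(0.2710, 0.9859) x4=(-1.0681, -1.0662)
step 9: x0=(1.8368, 1.5270) x1=(-0.2581, -1.4020) x2=(0.8451, -0.0737) x3=(0.3180, 0.9654) x4=(-1.0603, -1.0890)
step 10: x0=(1.8612, 1.5349) x1=(-0.2891, -1.4172) x2=(0.8495, -0.0844) x3=(0.3666, 0.9436) x4=(-1.0508, -1.1124)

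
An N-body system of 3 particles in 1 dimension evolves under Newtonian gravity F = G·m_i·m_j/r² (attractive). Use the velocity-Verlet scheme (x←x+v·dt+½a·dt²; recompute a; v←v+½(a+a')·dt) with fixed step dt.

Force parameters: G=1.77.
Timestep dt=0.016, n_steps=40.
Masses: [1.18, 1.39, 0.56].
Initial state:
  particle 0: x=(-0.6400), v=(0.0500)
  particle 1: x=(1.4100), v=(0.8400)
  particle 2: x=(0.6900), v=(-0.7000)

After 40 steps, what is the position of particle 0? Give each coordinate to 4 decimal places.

step 0: x0=(-0.6400) x1=(1.4100) x2=(0.6900)
step 1: x0=(-0.6391) x1=(1.4231) x2=(0.6793)
step 2: x0=(-0.6378) x1=(1.4357) x2=(0.6693)
step 3: x0=(-0.6363) x1=(1.4477) x2=(0.6602)
step 4: x0=(-0.6344) x1=(1.4591) x2=(0.6517)
step 5: x0=(-0.6323) x1=(1.4701) x2=(0.6439)
step 6: x0=(-0.6299) x1=(1.4805) x2=(0.6367)
step 7: x0=(-0.6272) x1=(1.4905) x2=(0.6300)
step 8: x0=(-0.6241) x1=(1.5000) x2=(0.6239)
step 9: x0=(-0.6208) x1=(1.5091) x2=(0.6182)
step 10: x0=(-0.6172) x1=(1.5177) x2=(0.6130)
step 11: x0=(-0.6132) x1=(1.5259) x2=(0.6082)
step 12: x0=(-0.6090) x1=(1.5337) x2=(0.6037)
step 13: x0=(-0.6044) x1=(1.5411) x2=(0.5997)
step 14: x0=(-0.5996) x1=(1.5481) x2=(0.5959)
step 15: x0=(-0.5944) x1=(1.5546) x2=(0.5925)
step 16: x0=(-0.5889) x1=(1.5608) x2=(0.5894)
step 17: x0=(-0.5831) x1=(1.5666) x2=(0.5866)
step 18: x0=(-0.5769) x1=(1.5720) x2=(0.5841)
step 19: x0=(-0.5704) x1=(1.5771) x2=(0.5818)
step 20: x0=(-0.5637) x1=(1.5818) x2=(0.5797)
step 21: x0=(-0.5565) x1=(1.5861) x2=(0.5779)
step 22: x0=(-0.5491) x1=(1.5900) x2=(0.5762)
step 23: x0=(-0.5413) x1=(1.5936) x2=(0.5747)
step 24: x0=(-0.5331) x1=(1.5968) x2=(0.5735)
step 25: x0=(-0.5246) x1=(1.5996) x2=(0.5724)
step 26: x0=(-0.5158) x1=(1.6021) x2=(0.5714)
step 27: x0=(-0.5066) x1=(1.6043) x2=(0.5706)
step 28: x0=(-0.4971) x1=(1.6061) x2=(0.5699)
step 29: x0=(-0.4872) x1=(1.6075) x2=(0.5693)
step 30: x0=(-0.4769) x1=(1.6085) x2=(0.5688)
step 31: x0=(-0.4662) x1=(1.6092) x2=(0.5685)
step 32: x0=(-0.4552) x1=(1.6096) x2=(0.5682)
step 33: x0=(-0.4437) x1=(1.6096) x2=(0.5679)
step 34: x0=(-0.4319) x1=(1.6092) x2=(0.5678)
step 35: x0=(-0.4197) x1=(1.6085) x2=(0.5676)
step 36: x0=(-0.4070) x1=(1.6074) x2=(0.5676)
step 37: x0=(-0.3939) x1=(1.6059) x2=(0.5675)
step 38: x0=(-0.3804) x1=(1.6041) x2=(0.5674)
step 39: x0=(-0.3665) x1=(1.6019) x2=(0.5674)
step 40: x0=(-0.3521) x1=(1.5993) x2=(0.5673)

(-0.3521)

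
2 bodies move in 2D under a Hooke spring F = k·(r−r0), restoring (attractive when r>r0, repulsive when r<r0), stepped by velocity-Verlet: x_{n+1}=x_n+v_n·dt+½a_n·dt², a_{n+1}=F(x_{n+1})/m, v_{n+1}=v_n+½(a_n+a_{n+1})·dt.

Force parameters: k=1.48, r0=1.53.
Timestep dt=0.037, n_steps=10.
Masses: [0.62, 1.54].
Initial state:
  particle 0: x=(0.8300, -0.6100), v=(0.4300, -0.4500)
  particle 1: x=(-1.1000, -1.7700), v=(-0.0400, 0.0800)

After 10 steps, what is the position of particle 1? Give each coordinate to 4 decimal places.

(-1.0738, -1.7178)

step 0: x0=(0.8300, -0.6100) x1=(-1.1000, -1.7700)
step 1: x0=(0.8449, -0.6273) x1=(-1.1011, -1.7668)
step 2: x0=(0.8578, -0.6457) x1=(-1.1013, -1.7631)
step 3: x0=(0.8685, -0.6653) x1=(-1.1007, -1.7589)
step 4: x0=(0.8773, -0.6861) x1=(-1.0993, -1.7543)
step 5: x0=(0.8840, -0.7080) x1=(-1.0971, -1.7493)
step 6: x0=(0.8886, -0.7310) x1=(-1.0940, -1.7438)
step 7: x0=(0.8912, -0.7550) x1=(-1.0901, -1.7378)
step 8: x0=(0.8918, -0.7800) x1=(-1.0855, -1.7315)
step 9: x0=(0.8904, -0.8059) x1=(-1.0800, -1.7248)
step 10: x0=(0.8871, -0.8327) x1=(-1.0738, -1.7178)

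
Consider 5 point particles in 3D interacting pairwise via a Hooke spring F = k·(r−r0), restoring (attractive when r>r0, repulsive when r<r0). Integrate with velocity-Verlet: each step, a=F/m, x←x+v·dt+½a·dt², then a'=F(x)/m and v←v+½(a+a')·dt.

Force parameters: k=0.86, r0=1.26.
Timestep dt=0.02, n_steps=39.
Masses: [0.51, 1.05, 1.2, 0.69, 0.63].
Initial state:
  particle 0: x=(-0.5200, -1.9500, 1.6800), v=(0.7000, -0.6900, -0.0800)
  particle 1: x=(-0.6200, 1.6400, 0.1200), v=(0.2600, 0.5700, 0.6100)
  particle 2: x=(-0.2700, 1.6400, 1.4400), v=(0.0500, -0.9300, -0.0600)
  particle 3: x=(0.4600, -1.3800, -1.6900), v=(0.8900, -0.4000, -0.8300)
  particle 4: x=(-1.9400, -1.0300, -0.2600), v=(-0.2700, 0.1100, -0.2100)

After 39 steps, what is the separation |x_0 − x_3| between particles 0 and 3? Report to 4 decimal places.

0.3871

step 0: x0=(-0.5200, -1.9500, 1.6800) x1=(-0.6200, 1.6400, 0.1200) x2=(-0.2700, 1.6400, 1.4400) x3=(0.4600, -1.3800, -1.6900) x4=(-1.9400, -1.0300, -0.2600)
step 1: x0=(-0.5060, -1.9619, 1.6769) x1=(-0.6148, 1.6504, 0.1322) x2=(-0.2691, 1.6205, 1.4383) x3=(0.4770, -1.3870, -1.7050) x4=(-1.9443, -1.0271, -0.2638)
step 2: x0=(-0.4920, -1.9700, 1.6709) x1=(-0.6096, 1.6589, 0.1442) x2=(-0.2684, 1.5992, 1.4357) x3=(0.4924, -1.3920, -1.7168) x4=(-1.9465, -1.0228, -0.2667)
step 3: x0=(-0.4781, -1.9743, 1.6619) x1=(-0.6043, 1.6653, 0.1562) x2=(-0.2679, 1.5762, 1.4322) x3=(0.5062, -1.3951, -1.7254) x4=(-1.9465, -1.0170, -0.2689)
step 4: x0=(-0.4642, -1.9748, 1.6500) x1=(-0.5991, 1.6698, 0.1680) x2=(-0.2677, 1.5514, 1.4277) x3=(0.5183, -1.3961, -1.7307) x4=(-1.9444, -1.0099, -0.2701)
step 5: x0=(-0.4503, -1.9715, 1.6351) x1=(-0.5938, 1.6723, 0.1796) x2=(-0.2676, 1.5250, 1.4223) x3=(0.5287, -1.3952, -1.7327) x4=(-1.9400, -1.0015, -0.2706)
step 6: x0=(-0.4366, -1.9645, 1.6173) x1=(-0.5885, 1.6728, 0.1911) x2=(-0.2676, 1.4968, 1.4159) x3=(0.5375, -1.3922, -1.7315) x4=(-1.9334, -0.9917, -0.2702)
step 7: x0=(-0.4229, -1.9536, 1.5968) x1=(-0.5832, 1.6713, 0.2024) x2=(-0.2679, 1.4669, 1.4087) x3=(0.5446, -1.3873, -1.7271) x4=(-1.9247, -0.9805, -0.2691)
step 8: x0=(-0.4093, -1.9392, 1.5734) x1=(-0.5778, 1.6678, 0.2135) x2=(-0.2683, 1.4354, 1.4005) x3=(0.5501, -1.3805, -1.7194) x4=(-1.9138, -0.9682, -0.2671)
step 9: x0=(-0.3959, -1.9210, 1.5472) x1=(-0.5724, 1.6623, 0.2244) x2=(-0.2689, 1.4023, 1.3915) x3=(0.5538, -1.3717, -1.7086) x4=(-1.9007, -0.9545, -0.2644)
step 10: x0=(-0.3826, -1.8993, 1.5184) x1=(-0.5670, 1.6550, 0.2350) x2=(-0.2696, 1.3676, 1.3815) x3=(0.5560, -1.3610, -1.6945) x4=(-1.8855, -0.9396, -0.2608)
step 11: x0=(-0.3694, -1.8741, 1.4870) x1=(-0.5616, 1.6456, 0.2454) x2=(-0.2704, 1.3314, 1.3707) x3=(0.5565, -1.3483, -1.6774) x4=(-1.8681, -0.9235, -0.2566)
step 12: x0=(-0.3564, -1.8454, 1.4531) x1=(-0.5561, 1.6345, 0.2555) x2=(-0.2714, 1.2937, 1.3591) x3=(0.5554, -1.3338, -1.6572) x4=(-1.8487, -0.9063, -0.2516)
step 13: x0=(-0.3436, -1.8135, 1.4168) x1=(-0.5506, 1.6214, 0.2654) x2=(-0.2725, 1.2546, 1.3466) x3=(0.5527, -1.3175, -1.6340) x4=(-1.8273, -0.8879, -0.2458)
step 14: x0=(-0.3309, -1.7783, 1.3781) x1=(-0.5450, 1.6066, 0.2750) x2=(-0.2737, 1.2140, 1.3332) x3=(0.5484, -1.2994, -1.6078) x4=(-1.8038, -0.8685, -0.2394)
step 15: x0=(-0.3184, -1.7399, 1.3373) x1=(-0.5394, 1.5899, 0.2843) x2=(-0.2750, 1.1721, 1.3191) x3=(0.5426, -1.2794, -1.5788) x4=(-1.7785, -0.8480, -0.2324)
step 16: x0=(-0.3061, -1.6986, 1.2943) x1=(-0.5338, 1.5715, 0.2933) x2=(-0.2763, 1.1290, 1.3042) x3=(0.5353, -1.2578, -1.5469) x4=(-1.7512, -0.8265, -0.2247)
step 17: x0=(-0.2940, -1.6543, 1.2493) x1=(-0.5281, 1.5515, 0.3020) x2=(-0.2778, 1.0845, 1.2885) x3=(0.5265, -1.2344, -1.5124) x4=(-1.7221, -0.8040, -0.2163)
step 18: x0=(-0.2821, -1.6073, 1.2025) x1=(-0.5223, 1.5298, 0.3104) x2=(-0.2793, 1.0389, 1.2721) x3=(0.5163, -1.2094, -1.4752) x4=(-1.6913, -0.7806, -0.2074)
step 19: x0=(-0.2704, -1.5577, 1.1539) x1=(-0.5165, 1.5065, 0.3184) x2=(-0.2809, 0.9922, 1.2550) x3=(0.5048, -1.1829, -1.4355) x4=(-1.6587, -0.7563, -0.1980)
step 20: x0=(-0.2589, -1.5057, 1.1037) x1=(-0.5107, 1.4818, 0.3261) x2=(-0.2826, 0.9445, 1.2372) x3=(0.4919, -1.1547, -1.3934) x4=(-1.6246, -0.7311, -0.1880)
step 21: x0=(-0.2475, -1.4513, 1.0520) x1=(-0.5048, 1.4556, 0.3335) x2=(-0.2843, 0.8957, 1.2187) x3=(0.4777, -1.1251, -1.3490) x4=(-1.5889, -0.7052, -0.1776)
step 22: x0=(-0.2364, -1.3947, 0.9990) x1=(-0.4988, 1.4280, 0.3406) x2=(-0.2860, 0.8460, 1.1995) x3=(0.4624, -1.0940, -1.3024) x4=(-1.5518, -0.6785, -0.1667)
step 23: x0=(-0.2255, -1.3361, 0.9448) x1=(-0.4928, 1.3990, 0.3473) x2=(-0.2877, 0.7954, 1.1798) x3=(0.4459, -1.0616, -1.2538) x4=(-1.5133, -0.6511, -0.1553)
step 24: x0=(-0.2147, -1.2757, 0.8896) x1=(-0.4867, 1.3689, 0.3537) x2=(-0.2895, 0.7441, 1.1595) x3=(0.4283, -1.0279, -1.2031) x4=(-1.4736, -0.6230, -0.1436)
step 25: x0=(-0.2041, -1.2136, 0.8334) x1=(-0.4805, 1.3375, 0.3597) x2=(-0.2912, 0.6920, 1.1387) x3=(0.4097, -0.9929, -1.1507) x4=(-1.4327, -0.5943, -0.1316)
step 26: x0=(-0.1937, -1.1501, 0.7764) x1=(-0.4743, 1.3051, 0.3655) x2=(-0.2930, 0.6392, 1.1173) x3=(0.3901, -0.9567, -1.0966) x4=(-1.3907, -0.5650, -0.1193)
step 27: x0=(-0.1834, -1.0852, 0.7187) x1=(-0.4680, 1.2717, 0.3709) x2=(-0.2947, 0.5859, 1.0955) x3=(0.3697, -0.9195, -1.0409) x4=(-1.3478, -0.5353, -0.1067)
step 28: x0=(-0.1732, -1.0191, 0.6606) x1=(-0.4617, 1.2373, 0.3760) x2=(-0.2965, 0.5321, 1.0733) x3=(0.3484, -0.8812, -0.9839) x4=(-1.3040, -0.5050, -0.0938)
step 29: x0=(-0.1632, -0.9520, 0.6020) x1=(-0.4552, 1.2021, 0.3808) x2=(-0.2982, 0.4778, 1.0507) x3=(0.3265, -0.8419, -0.9256) x4=(-1.2595, -0.4743, -0.0808)
step 30: x0=(-0.1532, -0.8842, 0.5432) x1=(-0.4488, 1.1662, 0.3852) x2=(-0.2999, 0.4231, 1.0277) x3=(0.3038, -0.8018, -0.8662) x4=(-1.2144, -0.4433, -0.0677)
step 31: x0=(-0.1433, -0.8157, 0.4842) x1=(-0.4422, 1.1295, 0.3895) x2=(-0.3015, 0.3681, 1.0045) x3=(0.2807, -0.7608, -0.8058) x4=(-1.1687, -0.4119, -0.0544)
step 32: x0=(-0.1334, -0.7467, 0.4252) x1=(-0.4356, 1.0923, 0.3934) x2=(-0.3032, 0.3128, 0.9810) x3=(0.2570, -0.7192, -0.7446) x4=(-1.1227, -0.3803, -0.0410)
step 33: x0=(-0.1236, -0.6773, 0.3661) x1=(-0.4289, 1.0545, 0.3971) x2=(-0.3048, 0.2574, 0.9573) x3=(0.2329, -0.6769, -0.6828) x4=(-1.0764, -0.3483, -0.0276)
step 34: x0=(-0.1137, -0.6077, 0.3072) x1=(-0.4222, 1.0164, 0.4006) x2=(-0.3063, 0.2018, 0.9335) x3=(0.2085, -0.6340, -0.6205) x4=(-1.0300, -0.3163, -0.0142)
step 35: x0=(-0.1038, -0.5380, 0.2484) x1=(-0.4154, 0.9779, 0.4038) x2=(-0.3078, 0.1461, 0.9096) x3=(0.1839, -0.5907, -0.5579) x4=(-0.9836, -0.2840, -0.0008)
step 36: x0=(-0.0937, -0.4684, 0.1898) x1=(-0.4085, 0.9391, 0.4069) x2=(-0.3093, 0.0903, 0.8857) x3=(0.1592, -0.5471, -0.4950) x4=(-0.9372, -0.2516, 0.0125)
step 37: x0=(-0.0835, -0.3987, 0.1315) x1=(-0.4016, 0.9002, 0.4098) x2=(-0.3107, 0.0345, 0.8619) x3=(0.1344, -0.5031, -0.4321) x4=(-0.8911, -0.2192, 0.0257)
step 38: x0=(-0.0732, -0.3291, 0.0734) x1=(-0.3947, 0.8612, 0.4126) x2=(-0.3121, -0.0213, 0.8382) x3=(0.1097, -0.4590, -0.3694) x4=(-0.8453, -0.1867, 0.0389)
step 39: x0=(-0.0626, -0.2595, 0.0155) x1=(-0.3877, 0.8222, 0.4153) x2=(-0.3135, -0.0771, 0.8147) x3=(0.0851, -0.4149, -0.3069) x4=(-0.7999, -0.1542, 0.0519)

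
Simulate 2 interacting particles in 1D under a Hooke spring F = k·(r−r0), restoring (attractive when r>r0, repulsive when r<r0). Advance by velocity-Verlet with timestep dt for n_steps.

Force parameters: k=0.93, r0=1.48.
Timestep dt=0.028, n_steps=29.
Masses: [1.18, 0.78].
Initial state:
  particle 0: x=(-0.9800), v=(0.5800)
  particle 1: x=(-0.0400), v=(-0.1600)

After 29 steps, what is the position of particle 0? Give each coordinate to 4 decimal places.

(-0.6834)

step 0: x0=(-0.9800) x1=(-0.0400)
step 1: x0=(-0.9639) x1=(-0.0442)
step 2: x0=(-0.9482) x1=(-0.0479)
step 3: x0=(-0.9328) x1=(-0.0511)
step 4: x0=(-0.9178) x1=(-0.0537)
step 5: x0=(-0.9032) x1=(-0.0557)
step 6: x0=(-0.8890) x1=(-0.0572)
step 7: x0=(-0.8752) x1=(-0.0580)
step 8: x0=(-0.8617) x1=(-0.0582)
step 9: x0=(-0.8487) x1=(-0.0578)
step 10: x0=(-0.8362) x1=(-0.0567)
step 11: x0=(-0.8240) x1=(-0.0550)
step 12: x0=(-0.8123) x1=(-0.0526)
step 13: x0=(-0.8011) x1=(-0.0495)
step 14: x0=(-0.7903) x1=(-0.0458)
step 15: x0=(-0.7799) x1=(-0.0414)
step 16: x0=(-0.7700) x1=(-0.0363)
step 17: x0=(-0.7606) x1=(-0.0304)
step 18: x0=(-0.7516) x1=(-0.0239)
step 19: x0=(-0.7431) x1=(-0.0167)
step 20: x0=(-0.7351) x1=(-0.0088)
step 21: x0=(-0.7275) x1=(-0.0001)
step 22: x0=(-0.7204) x1=(0.0092)
step 23: x0=(-0.7137) x1=(0.0192)
step 24: x0=(-0.7076) x1=(0.0300)
step 25: x0=(-0.7018) x1=(0.0414)
step 26: x0=(-0.6966) x1=(0.0535)
step 27: x0=(-0.6917) x1=(0.0663)
step 28: x0=(-0.6874) x1=(0.0798)
step 29: x0=(-0.6834) x1=(0.0939)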